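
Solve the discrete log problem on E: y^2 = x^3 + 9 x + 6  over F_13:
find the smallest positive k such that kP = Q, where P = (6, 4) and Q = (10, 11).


Enumerate multiples of P until we hit Q = (10, 11):
  1P = (6, 4)
  2P = (1, 9)
  3P = (7, 10)
  4P = (10, 11)
Match found at i = 4.

k = 4


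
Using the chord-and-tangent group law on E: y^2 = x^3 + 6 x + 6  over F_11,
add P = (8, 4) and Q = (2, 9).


P != Q, so use the chord formula.
s = (y2 - y1) / (x2 - x1) = (5) / (5) mod 11 = 1
x3 = s^2 - x1 - x2 mod 11 = 1^2 - 8 - 2 = 2
y3 = s (x1 - x3) - y1 mod 11 = 1 * (8 - 2) - 4 = 2

P + Q = (2, 2)


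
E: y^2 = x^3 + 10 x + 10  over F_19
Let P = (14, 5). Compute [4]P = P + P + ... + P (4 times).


k = 4 = 100_2 (binary, LSB first: 001)
Double-and-add from P = (14, 5):
  bit 0 = 0: acc unchanged = O
  bit 1 = 0: acc unchanged = O
  bit 2 = 1: acc = O + (13, 0) = (13, 0)

4P = (13, 0)


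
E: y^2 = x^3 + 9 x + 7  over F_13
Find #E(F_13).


For each x in F_13, count y with y^2 = x^3 + 9 x + 7 mod 13:
  x = 1: RHS = 4, y in [2, 11]  -> 2 point(s)
  x = 3: RHS = 9, y in [3, 10]  -> 2 point(s)
  x = 4: RHS = 3, y in [4, 9]  -> 2 point(s)
  x = 6: RHS = 4, y in [2, 11]  -> 2 point(s)
  x = 7: RHS = 10, y in [6, 7]  -> 2 point(s)
  x = 12: RHS = 10, y in [6, 7]  -> 2 point(s)
Affine points: 12. Add the point at infinity: total = 13.

#E(F_13) = 13


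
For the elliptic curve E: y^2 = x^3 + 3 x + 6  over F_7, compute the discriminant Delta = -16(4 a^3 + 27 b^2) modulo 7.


4 a^3 + 27 b^2 = 4*3^3 + 27*6^2 = 108 + 972 = 1080
Delta = -16 * (1080) = -17280
Delta mod 7 = 3

Delta = 3 (mod 7)


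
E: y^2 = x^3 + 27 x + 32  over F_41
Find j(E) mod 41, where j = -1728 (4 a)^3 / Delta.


Delta = -16(4 a^3 + 27 b^2) mod 41 = 35
-1728 * (4 a)^3 = -1728 * (4*27)^3 mod 41 = 37
j = 37 * 35^(-1) mod 41 = 28

j = 28 (mod 41)


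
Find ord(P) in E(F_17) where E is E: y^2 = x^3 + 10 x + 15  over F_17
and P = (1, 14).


Compute successive multiples of P until we hit O:
  1P = (1, 14)
  2P = (6, 11)
  3P = (9, 1)
  4P = (3, 2)
  5P = (15, 2)
  6P = (0, 7)
  7P = (14, 14)
  8P = (2, 3)
  ... (continuing to 22P)
  22P = O

ord(P) = 22


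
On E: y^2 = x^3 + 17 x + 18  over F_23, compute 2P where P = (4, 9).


Doubling: s = (3 x1^2 + a) / (2 y1)
s = (3*4^2 + 17) / (2*9) mod 23 = 10
x3 = s^2 - 2 x1 mod 23 = 10^2 - 2*4 = 0
y3 = s (x1 - x3) - y1 mod 23 = 10 * (4 - 0) - 9 = 8

2P = (0, 8)


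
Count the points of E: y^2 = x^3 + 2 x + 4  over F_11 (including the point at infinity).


For each x in F_11, count y with y^2 = x^3 + 2 x + 4 mod 11:
  x = 0: RHS = 4, y in [2, 9]  -> 2 point(s)
  x = 2: RHS = 5, y in [4, 7]  -> 2 point(s)
  x = 3: RHS = 4, y in [2, 9]  -> 2 point(s)
  x = 6: RHS = 1, y in [1, 10]  -> 2 point(s)
  x = 7: RHS = 9, y in [3, 8]  -> 2 point(s)
  x = 8: RHS = 4, y in [2, 9]  -> 2 point(s)
  x = 9: RHS = 3, y in [5, 6]  -> 2 point(s)
  x = 10: RHS = 1, y in [1, 10]  -> 2 point(s)
Affine points: 16. Add the point at infinity: total = 17.

#E(F_11) = 17


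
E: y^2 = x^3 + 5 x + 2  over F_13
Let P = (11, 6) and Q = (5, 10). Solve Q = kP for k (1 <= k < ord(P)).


Enumerate multiples of P until we hit Q = (5, 10):
  1P = (11, 6)
  2P = (7, 4)
  3P = (5, 10)
Match found at i = 3.

k = 3


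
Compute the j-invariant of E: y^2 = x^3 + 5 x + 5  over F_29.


Delta = -16(4 a^3 + 27 b^2) mod 29 = 21
-1728 * (4 a)^3 = -1728 * (4*5)^3 mod 29 = 10
j = 10 * 21^(-1) mod 29 = 6

j = 6 (mod 29)


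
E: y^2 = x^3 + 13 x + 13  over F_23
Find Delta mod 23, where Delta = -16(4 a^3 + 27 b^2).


4 a^3 + 27 b^2 = 4*13^3 + 27*13^2 = 8788 + 4563 = 13351
Delta = -16 * (13351) = -213616
Delta mod 23 = 8

Delta = 8 (mod 23)


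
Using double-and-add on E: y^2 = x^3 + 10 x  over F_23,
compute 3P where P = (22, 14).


k = 3 = 11_2 (binary, LSB first: 11)
Double-and-add from P = (22, 14):
  bit 0 = 1: acc = O + (22, 14) = (22, 14)
  bit 1 = 1: acc = (22, 14) + (6, 0) = (22, 9)

3P = (22, 9)


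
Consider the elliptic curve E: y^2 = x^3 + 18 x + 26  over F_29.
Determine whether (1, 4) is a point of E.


Check whether y^2 = x^3 + 18 x + 26 (mod 29) for (x, y) = (1, 4).
LHS: y^2 = 4^2 mod 29 = 16
RHS: x^3 + 18 x + 26 = 1^3 + 18*1 + 26 mod 29 = 16
LHS = RHS

Yes, on the curve


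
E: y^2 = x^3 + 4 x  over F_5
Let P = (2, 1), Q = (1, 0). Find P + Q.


P != Q, so use the chord formula.
s = (y2 - y1) / (x2 - x1) = (4) / (4) mod 5 = 1
x3 = s^2 - x1 - x2 mod 5 = 1^2 - 2 - 1 = 3
y3 = s (x1 - x3) - y1 mod 5 = 1 * (2 - 3) - 1 = 3

P + Q = (3, 3)


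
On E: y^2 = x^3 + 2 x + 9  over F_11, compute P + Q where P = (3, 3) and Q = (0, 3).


P != Q, so use the chord formula.
s = (y2 - y1) / (x2 - x1) = (0) / (8) mod 11 = 0
x3 = s^2 - x1 - x2 mod 11 = 0^2 - 3 - 0 = 8
y3 = s (x1 - x3) - y1 mod 11 = 0 * (3 - 8) - 3 = 8

P + Q = (8, 8)


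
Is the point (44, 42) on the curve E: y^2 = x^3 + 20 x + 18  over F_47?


Check whether y^2 = x^3 + 20 x + 18 (mod 47) for (x, y) = (44, 42).
LHS: y^2 = 42^2 mod 47 = 25
RHS: x^3 + 20 x + 18 = 44^3 + 20*44 + 18 mod 47 = 25
LHS = RHS

Yes, on the curve


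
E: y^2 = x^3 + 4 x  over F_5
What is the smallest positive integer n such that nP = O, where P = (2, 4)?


Compute successive multiples of P until we hit O:
  1P = (2, 4)
  2P = (0, 0)
  3P = (2, 1)
  4P = O

ord(P) = 4


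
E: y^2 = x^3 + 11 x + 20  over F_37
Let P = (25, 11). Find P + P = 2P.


Doubling: s = (3 x1^2 + a) / (2 y1)
s = (3*25^2 + 11) / (2*11) mod 37 = 5
x3 = s^2 - 2 x1 mod 37 = 5^2 - 2*25 = 12
y3 = s (x1 - x3) - y1 mod 37 = 5 * (25 - 12) - 11 = 17

2P = (12, 17)


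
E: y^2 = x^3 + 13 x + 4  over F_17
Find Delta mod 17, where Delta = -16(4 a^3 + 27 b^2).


4 a^3 + 27 b^2 = 4*13^3 + 27*4^2 = 8788 + 432 = 9220
Delta = -16 * (9220) = -147520
Delta mod 17 = 6

Delta = 6 (mod 17)


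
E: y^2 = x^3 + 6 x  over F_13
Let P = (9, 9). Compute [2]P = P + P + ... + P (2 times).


k = 2 = 10_2 (binary, LSB first: 01)
Double-and-add from P = (9, 9):
  bit 0 = 0: acc unchanged = O
  bit 1 = 1: acc = O + (4, 6) = (4, 6)

2P = (4, 6)


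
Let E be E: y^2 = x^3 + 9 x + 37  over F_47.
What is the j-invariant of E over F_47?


Delta = -16(4 a^3 + 27 b^2) mod 47 = 8
-1728 * (4 a)^3 = -1728 * (4*9)^3 mod 47 = 23
j = 23 * 8^(-1) mod 47 = 44

j = 44 (mod 47)


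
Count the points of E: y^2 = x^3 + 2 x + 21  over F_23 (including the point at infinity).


For each x in F_23, count y with y^2 = x^3 + 2 x + 21 mod 23:
  x = 1: RHS = 1, y in [1, 22]  -> 2 point(s)
  x = 3: RHS = 8, y in [10, 13]  -> 2 point(s)
  x = 4: RHS = 1, y in [1, 22]  -> 2 point(s)
  x = 5: RHS = 18, y in [8, 15]  -> 2 point(s)
  x = 9: RHS = 9, y in [3, 20]  -> 2 point(s)
  x = 10: RHS = 6, y in [11, 12]  -> 2 point(s)
  x = 12: RHS = 2, y in [5, 18]  -> 2 point(s)
  x = 13: RHS = 13, y in [6, 17]  -> 2 point(s)
  x = 16: RHS = 9, y in [3, 20]  -> 2 point(s)
  x = 17: RHS = 0, y in [0]  -> 1 point(s)
  x = 18: RHS = 1, y in [1, 22]  -> 2 point(s)
  x = 19: RHS = 18, y in [8, 15]  -> 2 point(s)
  x = 21: RHS = 9, y in [3, 20]  -> 2 point(s)
  x = 22: RHS = 18, y in [8, 15]  -> 2 point(s)
Affine points: 27. Add the point at infinity: total = 28.

#E(F_23) = 28


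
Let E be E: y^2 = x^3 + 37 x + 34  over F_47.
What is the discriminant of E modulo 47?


4 a^3 + 27 b^2 = 4*37^3 + 27*34^2 = 202612 + 31212 = 233824
Delta = -16 * (233824) = -3741184
Delta mod 47 = 16

Delta = 16 (mod 47)


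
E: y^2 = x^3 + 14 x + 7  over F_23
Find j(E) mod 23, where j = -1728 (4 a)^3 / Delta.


Delta = -16(4 a^3 + 27 b^2) mod 23 = 4
-1728 * (4 a)^3 = -1728 * (4*14)^3 mod 23 = 13
j = 13 * 4^(-1) mod 23 = 9

j = 9 (mod 23)


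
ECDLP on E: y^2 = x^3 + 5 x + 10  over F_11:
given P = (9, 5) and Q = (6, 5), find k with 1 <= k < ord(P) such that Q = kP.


Enumerate multiples of P until we hit Q = (6, 5):
  1P = (9, 5)
  2P = (7, 5)
  3P = (6, 6)
  4P = (1, 7)
  5P = (10, 9)
  6P = (8, 10)
  7P = (8, 1)
  8P = (10, 2)
  9P = (1, 4)
  10P = (6, 5)
Match found at i = 10.

k = 10


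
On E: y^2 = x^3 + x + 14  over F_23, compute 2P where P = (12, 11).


Doubling: s = (3 x1^2 + a) / (2 y1)
s = (3*12^2 + 1) / (2*11) mod 23 = 4
x3 = s^2 - 2 x1 mod 23 = 4^2 - 2*12 = 15
y3 = s (x1 - x3) - y1 mod 23 = 4 * (12 - 15) - 11 = 0

2P = (15, 0)


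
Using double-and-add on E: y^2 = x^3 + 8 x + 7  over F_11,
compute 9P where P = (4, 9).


k = 9 = 1001_2 (binary, LSB first: 1001)
Double-and-add from P = (4, 9):
  bit 0 = 1: acc = O + (4, 9) = (4, 9)
  bit 1 = 0: acc unchanged = (4, 9)
  bit 2 = 0: acc unchanged = (4, 9)
  bit 3 = 1: acc = (4, 9) + (2, 3) = (3, 5)

9P = (3, 5)


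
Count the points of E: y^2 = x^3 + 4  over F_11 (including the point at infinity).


For each x in F_11, count y with y^2 = x^3 + 0 x + 4 mod 11:
  x = 0: RHS = 4, y in [2, 9]  -> 2 point(s)
  x = 1: RHS = 5, y in [4, 7]  -> 2 point(s)
  x = 2: RHS = 1, y in [1, 10]  -> 2 point(s)
  x = 3: RHS = 9, y in [3, 8]  -> 2 point(s)
  x = 6: RHS = 0, y in [0]  -> 1 point(s)
  x = 10: RHS = 3, y in [5, 6]  -> 2 point(s)
Affine points: 11. Add the point at infinity: total = 12.

#E(F_11) = 12


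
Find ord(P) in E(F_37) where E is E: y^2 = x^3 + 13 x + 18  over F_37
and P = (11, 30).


Compute successive multiples of P until we hit O:
  1P = (11, 30)
  2P = (25, 13)
  3P = (34, 27)
  4P = (13, 33)
  5P = (6, 33)
  6P = (10, 36)
  7P = (15, 31)
  8P = (18, 33)
  ... (continuing to 17P)
  17P = O

ord(P) = 17


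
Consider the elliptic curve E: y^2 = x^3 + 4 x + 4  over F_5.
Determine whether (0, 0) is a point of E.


Check whether y^2 = x^3 + 4 x + 4 (mod 5) for (x, y) = (0, 0).
LHS: y^2 = 0^2 mod 5 = 0
RHS: x^3 + 4 x + 4 = 0^3 + 4*0 + 4 mod 5 = 4
LHS != RHS

No, not on the curve


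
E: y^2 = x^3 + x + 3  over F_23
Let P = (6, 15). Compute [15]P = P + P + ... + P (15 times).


k = 15 = 1111_2 (binary, LSB first: 1111)
Double-and-add from P = (6, 15):
  bit 0 = 1: acc = O + (6, 15) = (6, 15)
  bit 1 = 1: acc = (6, 15) + (0, 16) = (10, 1)
  bit 2 = 1: acc = (10, 1) + (2, 17) = (15, 9)
  bit 3 = 1: acc = (15, 9) + (5, 15) = (19, 21)

15P = (19, 21)


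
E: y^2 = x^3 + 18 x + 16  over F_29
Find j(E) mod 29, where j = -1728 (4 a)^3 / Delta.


Delta = -16(4 a^3 + 27 b^2) mod 29 = 25
-1728 * (4 a)^3 = -1728 * (4*18)^3 mod 29 = 13
j = 13 * 25^(-1) mod 29 = 4

j = 4 (mod 29)


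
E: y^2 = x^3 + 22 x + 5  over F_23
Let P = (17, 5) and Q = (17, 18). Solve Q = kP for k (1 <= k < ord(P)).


Enumerate multiples of P until we hit Q = (17, 18):
  1P = (17, 5)
  2P = (20, 2)
  3P = (10, 11)
  4P = (8, 7)
  5P = (6, 13)
  6P = (3, 12)
  7P = (9, 14)
  8P = (13, 2)
  9P = (18, 0)
  10P = (13, 21)
  11P = (9, 9)
  12P = (3, 11)
  13P = (6, 10)
  14P = (8, 16)
  15P = (10, 12)
  16P = (20, 21)
  17P = (17, 18)
Match found at i = 17.

k = 17


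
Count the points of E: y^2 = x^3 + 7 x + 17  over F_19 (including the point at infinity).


For each x in F_19, count y with y^2 = x^3 + 7 x + 17 mod 19:
  x = 0: RHS = 17, y in [6, 13]  -> 2 point(s)
  x = 1: RHS = 6, y in [5, 14]  -> 2 point(s)
  x = 2: RHS = 1, y in [1, 18]  -> 2 point(s)
  x = 5: RHS = 6, y in [5, 14]  -> 2 point(s)
  x = 6: RHS = 9, y in [3, 16]  -> 2 point(s)
  x = 9: RHS = 11, y in [7, 12]  -> 2 point(s)
  x = 10: RHS = 4, y in [2, 17]  -> 2 point(s)
  x = 11: RHS = 0, y in [0]  -> 1 point(s)
  x = 12: RHS = 5, y in [9, 10]  -> 2 point(s)
  x = 13: RHS = 6, y in [5, 14]  -> 2 point(s)
  x = 14: RHS = 9, y in [3, 16]  -> 2 point(s)
  x = 15: RHS = 1, y in [1, 18]  -> 2 point(s)
  x = 16: RHS = 7, y in [8, 11]  -> 2 point(s)
  x = 18: RHS = 9, y in [3, 16]  -> 2 point(s)
Affine points: 27. Add the point at infinity: total = 28.

#E(F_19) = 28


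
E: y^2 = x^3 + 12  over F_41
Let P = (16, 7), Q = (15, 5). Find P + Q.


P != Q, so use the chord formula.
s = (y2 - y1) / (x2 - x1) = (39) / (40) mod 41 = 2
x3 = s^2 - x1 - x2 mod 41 = 2^2 - 16 - 15 = 14
y3 = s (x1 - x3) - y1 mod 41 = 2 * (16 - 14) - 7 = 38

P + Q = (14, 38)


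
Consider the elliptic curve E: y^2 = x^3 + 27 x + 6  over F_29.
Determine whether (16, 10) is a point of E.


Check whether y^2 = x^3 + 27 x + 6 (mod 29) for (x, y) = (16, 10).
LHS: y^2 = 10^2 mod 29 = 13
RHS: x^3 + 27 x + 6 = 16^3 + 27*16 + 6 mod 29 = 10
LHS != RHS

No, not on the curve


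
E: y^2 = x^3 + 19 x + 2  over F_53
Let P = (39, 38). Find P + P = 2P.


Doubling: s = (3 x1^2 + a) / (2 y1)
s = (3*39^2 + 19) / (2*38) mod 53 = 31
x3 = s^2 - 2 x1 mod 53 = 31^2 - 2*39 = 35
y3 = s (x1 - x3) - y1 mod 53 = 31 * (39 - 35) - 38 = 33

2P = (35, 33)


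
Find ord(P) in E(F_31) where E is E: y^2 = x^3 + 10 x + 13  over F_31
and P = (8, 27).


Compute successive multiples of P until we hit O:
  1P = (8, 27)
  2P = (19, 26)
  3P = (14, 13)
  4P = (11, 11)
  5P = (6, 14)
  6P = (5, 8)
  7P = (3, 15)
  8P = (27, 8)
  ... (continuing to 36P)
  36P = O

ord(P) = 36


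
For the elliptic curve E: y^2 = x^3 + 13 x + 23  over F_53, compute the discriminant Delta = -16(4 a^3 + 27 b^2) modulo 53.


4 a^3 + 27 b^2 = 4*13^3 + 27*23^2 = 8788 + 14283 = 23071
Delta = -16 * (23071) = -369136
Delta mod 53 = 9

Delta = 9 (mod 53)


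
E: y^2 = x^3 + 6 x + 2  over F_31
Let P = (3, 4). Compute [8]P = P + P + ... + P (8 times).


k = 8 = 1000_2 (binary, LSB first: 0001)
Double-and-add from P = (3, 4):
  bit 0 = 0: acc unchanged = O
  bit 1 = 0: acc unchanged = O
  bit 2 = 0: acc unchanged = O
  bit 3 = 1: acc = O + (24, 12) = (24, 12)

8P = (24, 12)


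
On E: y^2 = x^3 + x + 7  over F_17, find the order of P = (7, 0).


Compute successive multiples of P until we hit O:
  1P = (7, 0)
  2P = O

ord(P) = 2


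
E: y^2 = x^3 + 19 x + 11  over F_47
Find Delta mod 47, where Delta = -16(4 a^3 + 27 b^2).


4 a^3 + 27 b^2 = 4*19^3 + 27*11^2 = 27436 + 3267 = 30703
Delta = -16 * (30703) = -491248
Delta mod 47 = 43

Delta = 43 (mod 47)


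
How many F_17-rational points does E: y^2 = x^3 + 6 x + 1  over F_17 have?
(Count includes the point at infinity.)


For each x in F_17, count y with y^2 = x^3 + 6 x + 1 mod 17:
  x = 0: RHS = 1, y in [1, 16]  -> 2 point(s)
  x = 1: RHS = 8, y in [5, 12]  -> 2 point(s)
  x = 2: RHS = 4, y in [2, 15]  -> 2 point(s)
  x = 4: RHS = 4, y in [2, 15]  -> 2 point(s)
  x = 6: RHS = 15, y in [7, 10]  -> 2 point(s)
  x = 8: RHS = 0, y in [0]  -> 1 point(s)
  x = 9: RHS = 2, y in [6, 11]  -> 2 point(s)
  x = 11: RHS = 4, y in [2, 15]  -> 2 point(s)
  x = 12: RHS = 16, y in [4, 13]  -> 2 point(s)
  x = 13: RHS = 15, y in [7, 10]  -> 2 point(s)
  x = 15: RHS = 15, y in [7, 10]  -> 2 point(s)
Affine points: 21. Add the point at infinity: total = 22.

#E(F_17) = 22


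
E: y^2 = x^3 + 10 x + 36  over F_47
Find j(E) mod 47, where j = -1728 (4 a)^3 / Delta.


Delta = -16(4 a^3 + 27 b^2) mod 47 = 6
-1728 * (4 a)^3 = -1728 * (4*10)^3 mod 47 = 34
j = 34 * 6^(-1) mod 47 = 37

j = 37 (mod 47)


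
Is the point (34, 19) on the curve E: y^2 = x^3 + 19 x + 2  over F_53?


Check whether y^2 = x^3 + 19 x + 2 (mod 53) for (x, y) = (34, 19).
LHS: y^2 = 19^2 mod 53 = 43
RHS: x^3 + 19 x + 2 = 34^3 + 19*34 + 2 mod 53 = 43
LHS = RHS

Yes, on the curve


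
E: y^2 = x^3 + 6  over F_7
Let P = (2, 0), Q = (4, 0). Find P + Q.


P != Q, so use the chord formula.
s = (y2 - y1) / (x2 - x1) = (0) / (2) mod 7 = 0
x3 = s^2 - x1 - x2 mod 7 = 0^2 - 2 - 4 = 1
y3 = s (x1 - x3) - y1 mod 7 = 0 * (2 - 1) - 0 = 0

P + Q = (1, 0)


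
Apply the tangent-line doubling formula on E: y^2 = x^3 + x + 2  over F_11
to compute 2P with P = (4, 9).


Doubling: s = (3 x1^2 + a) / (2 y1)
s = (3*4^2 + 1) / (2*9) mod 11 = 7
x3 = s^2 - 2 x1 mod 11 = 7^2 - 2*4 = 8
y3 = s (x1 - x3) - y1 mod 11 = 7 * (4 - 8) - 9 = 7

2P = (8, 7)


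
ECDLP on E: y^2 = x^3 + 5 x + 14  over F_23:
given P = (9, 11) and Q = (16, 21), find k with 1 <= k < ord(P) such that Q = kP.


Enumerate multiples of P until we hit Q = (16, 21):
  1P = (9, 11)
  2P = (7, 22)
  3P = (20, 15)
  4P = (12, 13)
  5P = (5, 7)
  6P = (10, 11)
  7P = (4, 12)
  8P = (22, 10)
  9P = (18, 18)
  10P = (2, 20)
  11P = (16, 21)
Match found at i = 11.

k = 11


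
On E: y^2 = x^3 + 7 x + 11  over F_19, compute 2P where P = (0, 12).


k = 2 = 10_2 (binary, LSB first: 01)
Double-and-add from P = (0, 12):
  bit 0 = 0: acc unchanged = O
  bit 1 = 1: acc = O + (5, 0) = (5, 0)

2P = (5, 0)


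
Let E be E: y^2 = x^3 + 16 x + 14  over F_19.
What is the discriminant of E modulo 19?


4 a^3 + 27 b^2 = 4*16^3 + 27*14^2 = 16384 + 5292 = 21676
Delta = -16 * (21676) = -346816
Delta mod 19 = 10

Delta = 10 (mod 19)


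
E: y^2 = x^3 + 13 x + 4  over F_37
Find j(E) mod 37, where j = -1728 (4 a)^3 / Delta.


Delta = -16(4 a^3 + 27 b^2) mod 37 = 36
-1728 * (4 a)^3 = -1728 * (4*13)^3 mod 37 = 14
j = 14 * 36^(-1) mod 37 = 23

j = 23 (mod 37)


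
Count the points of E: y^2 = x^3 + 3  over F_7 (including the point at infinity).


For each x in F_7, count y with y^2 = x^3 + 0 x + 3 mod 7:
  x = 1: RHS = 4, y in [2, 5]  -> 2 point(s)
  x = 2: RHS = 4, y in [2, 5]  -> 2 point(s)
  x = 3: RHS = 2, y in [3, 4]  -> 2 point(s)
  x = 4: RHS = 4, y in [2, 5]  -> 2 point(s)
  x = 5: RHS = 2, y in [3, 4]  -> 2 point(s)
  x = 6: RHS = 2, y in [3, 4]  -> 2 point(s)
Affine points: 12. Add the point at infinity: total = 13.

#E(F_7) = 13


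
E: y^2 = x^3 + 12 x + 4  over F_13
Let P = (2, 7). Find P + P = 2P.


Doubling: s = (3 x1^2 + a) / (2 y1)
s = (3*2^2 + 12) / (2*7) mod 13 = 11
x3 = s^2 - 2 x1 mod 13 = 11^2 - 2*2 = 0
y3 = s (x1 - x3) - y1 mod 13 = 11 * (2 - 0) - 7 = 2

2P = (0, 2)


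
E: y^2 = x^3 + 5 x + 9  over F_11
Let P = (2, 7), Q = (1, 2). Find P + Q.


P != Q, so use the chord formula.
s = (y2 - y1) / (x2 - x1) = (6) / (10) mod 11 = 5
x3 = s^2 - x1 - x2 mod 11 = 5^2 - 2 - 1 = 0
y3 = s (x1 - x3) - y1 mod 11 = 5 * (2 - 0) - 7 = 3

P + Q = (0, 3)


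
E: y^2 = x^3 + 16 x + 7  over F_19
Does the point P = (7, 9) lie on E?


Check whether y^2 = x^3 + 16 x + 7 (mod 19) for (x, y) = (7, 9).
LHS: y^2 = 9^2 mod 19 = 5
RHS: x^3 + 16 x + 7 = 7^3 + 16*7 + 7 mod 19 = 6
LHS != RHS

No, not on the curve


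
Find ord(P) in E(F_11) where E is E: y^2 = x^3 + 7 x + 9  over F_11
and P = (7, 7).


Compute successive multiples of P until we hit O:
  1P = (7, 7)
  2P = (8, 4)
  3P = (5, 9)
  4P = (0, 8)
  5P = (2, 8)
  6P = (6, 6)
  7P = (10, 1)
  8P = (9, 8)
  ... (continuing to 17P)
  17P = O

ord(P) = 17


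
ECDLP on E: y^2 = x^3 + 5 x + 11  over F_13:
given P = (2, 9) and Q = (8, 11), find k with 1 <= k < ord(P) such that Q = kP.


Enumerate multiples of P until we hit Q = (8, 11):
  1P = (2, 9)
  2P = (6, 6)
  3P = (8, 2)
  4P = (4, 2)
  5P = (3, 1)
  6P = (7, 5)
  7P = (1, 11)
  8P = (1, 2)
  9P = (7, 8)
  10P = (3, 12)
  11P = (4, 11)
  12P = (8, 11)
Match found at i = 12.

k = 12


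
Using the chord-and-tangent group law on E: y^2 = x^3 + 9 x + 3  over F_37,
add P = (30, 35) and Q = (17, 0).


P != Q, so use the chord formula.
s = (y2 - y1) / (x2 - x1) = (2) / (24) mod 37 = 34
x3 = s^2 - x1 - x2 mod 37 = 34^2 - 30 - 17 = 36
y3 = s (x1 - x3) - y1 mod 37 = 34 * (30 - 36) - 35 = 20

P + Q = (36, 20)


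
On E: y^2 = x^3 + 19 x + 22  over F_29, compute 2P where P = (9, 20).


Doubling: s = (3 x1^2 + a) / (2 y1)
s = (3*9^2 + 19) / (2*20) mod 29 = 8
x3 = s^2 - 2 x1 mod 29 = 8^2 - 2*9 = 17
y3 = s (x1 - x3) - y1 mod 29 = 8 * (9 - 17) - 20 = 3

2P = (17, 3)


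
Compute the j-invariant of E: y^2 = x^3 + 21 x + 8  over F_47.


Delta = -16(4 a^3 + 27 b^2) mod 47 = 1
-1728 * (4 a)^3 = -1728 * (4*21)^3 mod 47 = 45
j = 45 * 1^(-1) mod 47 = 45

j = 45 (mod 47)


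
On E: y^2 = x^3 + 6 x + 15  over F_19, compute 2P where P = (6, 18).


k = 2 = 10_2 (binary, LSB first: 01)
Double-and-add from P = (6, 18):
  bit 0 = 0: acc unchanged = O
  bit 1 = 1: acc = O + (7, 1) = (7, 1)

2P = (7, 1)


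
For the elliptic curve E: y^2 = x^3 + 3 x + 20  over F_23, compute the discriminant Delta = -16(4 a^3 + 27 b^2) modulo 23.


4 a^3 + 27 b^2 = 4*3^3 + 27*20^2 = 108 + 10800 = 10908
Delta = -16 * (10908) = -174528
Delta mod 23 = 19

Delta = 19 (mod 23)


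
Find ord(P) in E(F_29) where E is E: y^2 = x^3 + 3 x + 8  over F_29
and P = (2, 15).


Compute successive multiples of P until we hit O:
  1P = (2, 15)
  2P = (18, 6)
  3P = (16, 11)
  4P = (17, 10)
  5P = (23, 21)
  6P = (10, 20)
  7P = (26, 28)
  8P = (24, 19)
  ... (continuing to 35P)
  35P = O

ord(P) = 35


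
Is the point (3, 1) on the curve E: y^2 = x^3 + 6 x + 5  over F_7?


Check whether y^2 = x^3 + 6 x + 5 (mod 7) for (x, y) = (3, 1).
LHS: y^2 = 1^2 mod 7 = 1
RHS: x^3 + 6 x + 5 = 3^3 + 6*3 + 5 mod 7 = 1
LHS = RHS

Yes, on the curve


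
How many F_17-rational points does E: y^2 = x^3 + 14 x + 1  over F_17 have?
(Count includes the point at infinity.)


For each x in F_17, count y with y^2 = x^3 + 14 x + 1 mod 17:
  x = 0: RHS = 1, y in [1, 16]  -> 2 point(s)
  x = 1: RHS = 16, y in [4, 13]  -> 2 point(s)
  x = 3: RHS = 2, y in [6, 11]  -> 2 point(s)
  x = 4: RHS = 2, y in [6, 11]  -> 2 point(s)
  x = 5: RHS = 9, y in [3, 14]  -> 2 point(s)
  x = 7: RHS = 0, y in [0]  -> 1 point(s)
  x = 8: RHS = 13, y in [8, 9]  -> 2 point(s)
  x = 10: RHS = 2, y in [6, 11]  -> 2 point(s)
  x = 13: RHS = 0, y in [0]  -> 1 point(s)
  x = 14: RHS = 0, y in [0]  -> 1 point(s)
  x = 15: RHS = 16, y in [4, 13]  -> 2 point(s)
Affine points: 19. Add the point at infinity: total = 20.

#E(F_17) = 20


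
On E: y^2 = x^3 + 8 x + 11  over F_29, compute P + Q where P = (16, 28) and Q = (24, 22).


P != Q, so use the chord formula.
s = (y2 - y1) / (x2 - x1) = (23) / (8) mod 29 = 21
x3 = s^2 - x1 - x2 mod 29 = 21^2 - 16 - 24 = 24
y3 = s (x1 - x3) - y1 mod 29 = 21 * (16 - 24) - 28 = 7

P + Q = (24, 7)


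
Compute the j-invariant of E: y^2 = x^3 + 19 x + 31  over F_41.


Delta = -16(4 a^3 + 27 b^2) mod 41 = 25
-1728 * (4 a)^3 = -1728 * (4*19)^3 mod 41 = 25
j = 25 * 25^(-1) mod 41 = 1

j = 1 (mod 41)


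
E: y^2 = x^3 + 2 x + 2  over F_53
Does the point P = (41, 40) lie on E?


Check whether y^2 = x^3 + 2 x + 2 (mod 53) for (x, y) = (41, 40).
LHS: y^2 = 40^2 mod 53 = 10
RHS: x^3 + 2 x + 2 = 41^3 + 2*41 + 2 mod 53 = 52
LHS != RHS

No, not on the curve


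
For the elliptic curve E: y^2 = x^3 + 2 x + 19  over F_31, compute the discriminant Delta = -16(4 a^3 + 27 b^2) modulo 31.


4 a^3 + 27 b^2 = 4*2^3 + 27*19^2 = 32 + 9747 = 9779
Delta = -16 * (9779) = -156464
Delta mod 31 = 24

Delta = 24 (mod 31)


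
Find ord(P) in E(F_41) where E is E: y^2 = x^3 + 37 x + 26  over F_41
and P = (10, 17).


Compute successive multiples of P until we hit O:
  1P = (10, 17)
  2P = (26, 27)
  3P = (15, 26)
  4P = (34, 30)
  5P = (20, 22)
  6P = (1, 8)
  7P = (31, 3)
  8P = (5, 7)
  ... (continuing to 40P)
  40P = O

ord(P) = 40


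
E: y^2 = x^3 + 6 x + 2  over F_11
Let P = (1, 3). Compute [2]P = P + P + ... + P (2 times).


k = 2 = 10_2 (binary, LSB first: 01)
Double-and-add from P = (1, 3):
  bit 0 = 0: acc unchanged = O
  bit 1 = 1: acc = O + (3, 5) = (3, 5)

2P = (3, 5)


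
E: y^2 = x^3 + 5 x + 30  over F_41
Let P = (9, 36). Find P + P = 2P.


Doubling: s = (3 x1^2 + a) / (2 y1)
s = (3*9^2 + 5) / (2*36) mod 41 = 8
x3 = s^2 - 2 x1 mod 41 = 8^2 - 2*9 = 5
y3 = s (x1 - x3) - y1 mod 41 = 8 * (9 - 5) - 36 = 37

2P = (5, 37)


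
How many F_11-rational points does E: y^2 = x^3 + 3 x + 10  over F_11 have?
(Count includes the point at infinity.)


For each x in F_11, count y with y^2 = x^3 + 3 x + 10 mod 11:
  x = 1: RHS = 3, y in [5, 6]  -> 2 point(s)
  x = 4: RHS = 9, y in [3, 8]  -> 2 point(s)
  x = 7: RHS = 0, y in [0]  -> 1 point(s)
Affine points: 5. Add the point at infinity: total = 6.

#E(F_11) = 6


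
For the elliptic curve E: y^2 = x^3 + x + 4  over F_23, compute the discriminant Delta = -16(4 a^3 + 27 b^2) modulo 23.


4 a^3 + 27 b^2 = 4*1^3 + 27*4^2 = 4 + 432 = 436
Delta = -16 * (436) = -6976
Delta mod 23 = 16

Delta = 16 (mod 23)


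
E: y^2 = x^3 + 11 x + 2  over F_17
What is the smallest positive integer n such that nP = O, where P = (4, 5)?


Compute successive multiples of P until we hit O:
  1P = (4, 5)
  2P = (11, 3)
  3P = (0, 6)
  4P = (12, 14)
  5P = (2, 10)
  6P = (13, 9)
  7P = (13, 8)
  8P = (2, 7)
  ... (continuing to 13P)
  13P = O

ord(P) = 13


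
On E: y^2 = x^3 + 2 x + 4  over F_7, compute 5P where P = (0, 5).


k = 5 = 101_2 (binary, LSB first: 101)
Double-and-add from P = (0, 5):
  bit 0 = 1: acc = O + (0, 5) = (0, 5)
  bit 1 = 0: acc unchanged = (0, 5)
  bit 2 = 1: acc = (0, 5) + (3, 4) = (1, 0)

5P = (1, 0)


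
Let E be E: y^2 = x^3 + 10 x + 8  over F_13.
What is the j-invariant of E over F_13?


Delta = -16(4 a^3 + 27 b^2) mod 13 = 2
-1728 * (4 a)^3 = -1728 * (4*10)^3 mod 13 = 1
j = 1 * 2^(-1) mod 13 = 7

j = 7 (mod 13)


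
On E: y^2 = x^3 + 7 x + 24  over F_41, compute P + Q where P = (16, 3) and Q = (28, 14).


P != Q, so use the chord formula.
s = (y2 - y1) / (x2 - x1) = (11) / (12) mod 41 = 18
x3 = s^2 - x1 - x2 mod 41 = 18^2 - 16 - 28 = 34
y3 = s (x1 - x3) - y1 mod 41 = 18 * (16 - 34) - 3 = 1

P + Q = (34, 1)


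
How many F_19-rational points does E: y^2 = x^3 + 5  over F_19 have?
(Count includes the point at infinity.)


For each x in F_19, count y with y^2 = x^3 + 0 x + 5 mod 19:
  x = 0: RHS = 5, y in [9, 10]  -> 2 point(s)
  x = 1: RHS = 6, y in [5, 14]  -> 2 point(s)
  x = 5: RHS = 16, y in [4, 15]  -> 2 point(s)
  x = 7: RHS = 6, y in [5, 14]  -> 2 point(s)
  x = 8: RHS = 4, y in [2, 17]  -> 2 point(s)
  x = 10: RHS = 17, y in [6, 13]  -> 2 point(s)
  x = 11: RHS = 6, y in [5, 14]  -> 2 point(s)
  x = 12: RHS = 4, y in [2, 17]  -> 2 point(s)
  x = 13: RHS = 17, y in [6, 13]  -> 2 point(s)
  x = 15: RHS = 17, y in [6, 13]  -> 2 point(s)
  x = 16: RHS = 16, y in [4, 15]  -> 2 point(s)
  x = 17: RHS = 16, y in [4, 15]  -> 2 point(s)
  x = 18: RHS = 4, y in [2, 17]  -> 2 point(s)
Affine points: 26. Add the point at infinity: total = 27.

#E(F_19) = 27


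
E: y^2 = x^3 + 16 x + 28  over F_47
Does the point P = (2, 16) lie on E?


Check whether y^2 = x^3 + 16 x + 28 (mod 47) for (x, y) = (2, 16).
LHS: y^2 = 16^2 mod 47 = 21
RHS: x^3 + 16 x + 28 = 2^3 + 16*2 + 28 mod 47 = 21
LHS = RHS

Yes, on the curve


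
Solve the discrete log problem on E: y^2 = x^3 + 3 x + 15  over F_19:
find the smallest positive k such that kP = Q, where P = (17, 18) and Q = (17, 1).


Enumerate multiples of P until we hit Q = (17, 1):
  1P = (17, 18)
  2P = (8, 0)
  3P = (17, 1)
Match found at i = 3.

k = 3


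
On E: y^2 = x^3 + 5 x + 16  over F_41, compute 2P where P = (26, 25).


Doubling: s = (3 x1^2 + a) / (2 y1)
s = (3*26^2 + 5) / (2*25) mod 41 = 30
x3 = s^2 - 2 x1 mod 41 = 30^2 - 2*26 = 28
y3 = s (x1 - x3) - y1 mod 41 = 30 * (26 - 28) - 25 = 38

2P = (28, 38)


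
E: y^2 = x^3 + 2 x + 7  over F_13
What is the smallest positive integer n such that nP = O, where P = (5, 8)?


Compute successive multiples of P until we hit O:
  1P = (5, 8)
  2P = (6, 1)
  3P = (12, 2)
  4P = (10, 0)
  5P = (12, 11)
  6P = (6, 12)
  7P = (5, 5)
  8P = O

ord(P) = 8


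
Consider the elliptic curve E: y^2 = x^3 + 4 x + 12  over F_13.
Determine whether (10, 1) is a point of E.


Check whether y^2 = x^3 + 4 x + 12 (mod 13) for (x, y) = (10, 1).
LHS: y^2 = 1^2 mod 13 = 1
RHS: x^3 + 4 x + 12 = 10^3 + 4*10 + 12 mod 13 = 12
LHS != RHS

No, not on the curve


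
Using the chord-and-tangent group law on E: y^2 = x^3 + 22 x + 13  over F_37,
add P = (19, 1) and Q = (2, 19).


P != Q, so use the chord formula.
s = (y2 - y1) / (x2 - x1) = (18) / (20) mod 37 = 12
x3 = s^2 - x1 - x2 mod 37 = 12^2 - 19 - 2 = 12
y3 = s (x1 - x3) - y1 mod 37 = 12 * (19 - 12) - 1 = 9

P + Q = (12, 9)


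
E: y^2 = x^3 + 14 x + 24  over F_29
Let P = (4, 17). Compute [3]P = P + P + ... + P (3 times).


k = 3 = 11_2 (binary, LSB first: 11)
Double-and-add from P = (4, 17):
  bit 0 = 1: acc = O + (4, 17) = (4, 17)
  bit 1 = 1: acc = (4, 17) + (17, 19) = (13, 24)

3P = (13, 24)


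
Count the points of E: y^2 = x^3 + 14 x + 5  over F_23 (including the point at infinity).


For each x in F_23, count y with y^2 = x^3 + 14 x + 5 mod 23:
  x = 2: RHS = 18, y in [8, 15]  -> 2 point(s)
  x = 5: RHS = 16, y in [4, 19]  -> 2 point(s)
  x = 6: RHS = 6, y in [11, 12]  -> 2 point(s)
  x = 7: RHS = 9, y in [3, 20]  -> 2 point(s)
  x = 8: RHS = 8, y in [10, 13]  -> 2 point(s)
  x = 9: RHS = 9, y in [3, 20]  -> 2 point(s)
  x = 10: RHS = 18, y in [8, 15]  -> 2 point(s)
  x = 11: RHS = 18, y in [8, 15]  -> 2 point(s)
  x = 14: RHS = 1, y in [1, 22]  -> 2 point(s)
  x = 15: RHS = 2, y in [5, 18]  -> 2 point(s)
  x = 16: RHS = 1, y in [1, 22]  -> 2 point(s)
  x = 17: RHS = 4, y in [2, 21]  -> 2 point(s)
  x = 19: RHS = 0, y in [0]  -> 1 point(s)
  x = 22: RHS = 13, y in [6, 17]  -> 2 point(s)
Affine points: 27. Add the point at infinity: total = 28.

#E(F_23) = 28


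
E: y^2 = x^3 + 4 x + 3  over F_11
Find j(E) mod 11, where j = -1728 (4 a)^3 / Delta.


Delta = -16(4 a^3 + 27 b^2) mod 11 = 2
-1728 * (4 a)^3 = -1728 * (4*4)^3 mod 11 = 7
j = 7 * 2^(-1) mod 11 = 9

j = 9 (mod 11)


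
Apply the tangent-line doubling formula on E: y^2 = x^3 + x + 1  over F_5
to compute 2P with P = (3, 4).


Doubling: s = (3 x1^2 + a) / (2 y1)
s = (3*3^2 + 1) / (2*4) mod 5 = 1
x3 = s^2 - 2 x1 mod 5 = 1^2 - 2*3 = 0
y3 = s (x1 - x3) - y1 mod 5 = 1 * (3 - 0) - 4 = 4

2P = (0, 4)


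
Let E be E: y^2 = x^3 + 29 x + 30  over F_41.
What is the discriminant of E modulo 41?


4 a^3 + 27 b^2 = 4*29^3 + 27*30^2 = 97556 + 24300 = 121856
Delta = -16 * (121856) = -1949696
Delta mod 41 = 18

Delta = 18 (mod 41)


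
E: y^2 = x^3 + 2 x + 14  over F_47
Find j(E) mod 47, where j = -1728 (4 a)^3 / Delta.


Delta = -16(4 a^3 + 27 b^2) mod 47 = 27
-1728 * (4 a)^3 = -1728 * (4*2)^3 mod 47 = 39
j = 39 * 27^(-1) mod 47 = 38

j = 38 (mod 47)


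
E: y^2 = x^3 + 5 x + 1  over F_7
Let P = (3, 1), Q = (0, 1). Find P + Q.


P != Q, so use the chord formula.
s = (y2 - y1) / (x2 - x1) = (0) / (4) mod 7 = 0
x3 = s^2 - x1 - x2 mod 7 = 0^2 - 3 - 0 = 4
y3 = s (x1 - x3) - y1 mod 7 = 0 * (3 - 4) - 1 = 6

P + Q = (4, 6)


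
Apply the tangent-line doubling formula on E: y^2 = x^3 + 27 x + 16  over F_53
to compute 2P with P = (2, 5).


Doubling: s = (3 x1^2 + a) / (2 y1)
s = (3*2^2 + 27) / (2*5) mod 53 = 41
x3 = s^2 - 2 x1 mod 53 = 41^2 - 2*2 = 34
y3 = s (x1 - x3) - y1 mod 53 = 41 * (2 - 34) - 5 = 8

2P = (34, 8)


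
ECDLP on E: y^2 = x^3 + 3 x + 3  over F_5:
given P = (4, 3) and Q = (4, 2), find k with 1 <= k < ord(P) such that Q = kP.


Enumerate multiples of P until we hit Q = (4, 2):
  1P = (4, 3)
  2P = (3, 3)
  3P = (3, 2)
  4P = (4, 2)
Match found at i = 4.

k = 4


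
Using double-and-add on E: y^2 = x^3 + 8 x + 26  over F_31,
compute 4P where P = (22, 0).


k = 4 = 100_2 (binary, LSB first: 001)
Double-and-add from P = (22, 0):
  bit 0 = 0: acc unchanged = O
  bit 1 = 0: acc unchanged = O
  bit 2 = 1: acc = O + O = O

4P = O


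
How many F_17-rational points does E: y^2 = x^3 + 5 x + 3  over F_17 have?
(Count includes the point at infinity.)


For each x in F_17, count y with y^2 = x^3 + 5 x + 3 mod 17:
  x = 1: RHS = 9, y in [3, 14]  -> 2 point(s)
  x = 2: RHS = 4, y in [2, 15]  -> 2 point(s)
  x = 4: RHS = 2, y in [6, 11]  -> 2 point(s)
  x = 5: RHS = 0, y in [0]  -> 1 point(s)
  x = 10: RHS = 16, y in [4, 13]  -> 2 point(s)
  x = 13: RHS = 4, y in [2, 15]  -> 2 point(s)
  x = 15: RHS = 2, y in [6, 11]  -> 2 point(s)
Affine points: 13. Add the point at infinity: total = 14.

#E(F_17) = 14


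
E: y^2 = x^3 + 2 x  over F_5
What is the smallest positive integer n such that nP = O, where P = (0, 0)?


Compute successive multiples of P until we hit O:
  1P = (0, 0)
  2P = O

ord(P) = 2


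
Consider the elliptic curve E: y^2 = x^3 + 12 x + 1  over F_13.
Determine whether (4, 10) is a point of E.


Check whether y^2 = x^3 + 12 x + 1 (mod 13) for (x, y) = (4, 10).
LHS: y^2 = 10^2 mod 13 = 9
RHS: x^3 + 12 x + 1 = 4^3 + 12*4 + 1 mod 13 = 9
LHS = RHS

Yes, on the curve


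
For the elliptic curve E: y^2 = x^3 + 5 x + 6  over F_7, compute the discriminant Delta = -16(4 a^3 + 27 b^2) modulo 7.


4 a^3 + 27 b^2 = 4*5^3 + 27*6^2 = 500 + 972 = 1472
Delta = -16 * (1472) = -23552
Delta mod 7 = 3

Delta = 3 (mod 7)


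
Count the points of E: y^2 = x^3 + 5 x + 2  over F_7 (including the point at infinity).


For each x in F_7, count y with y^2 = x^3 + 5 x + 2 mod 7:
  x = 0: RHS = 2, y in [3, 4]  -> 2 point(s)
  x = 1: RHS = 1, y in [1, 6]  -> 2 point(s)
  x = 3: RHS = 2, y in [3, 4]  -> 2 point(s)
  x = 4: RHS = 2, y in [3, 4]  -> 2 point(s)
Affine points: 8. Add the point at infinity: total = 9.

#E(F_7) = 9


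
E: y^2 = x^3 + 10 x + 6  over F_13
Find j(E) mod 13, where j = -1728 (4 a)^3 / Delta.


Delta = -16(4 a^3 + 27 b^2) mod 13 = 8
-1728 * (4 a)^3 = -1728 * (4*10)^3 mod 13 = 1
j = 1 * 8^(-1) mod 13 = 5

j = 5 (mod 13)


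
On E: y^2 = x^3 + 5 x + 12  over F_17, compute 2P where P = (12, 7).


Doubling: s = (3 x1^2 + a) / (2 y1)
s = (3*12^2 + 5) / (2*7) mod 17 = 13
x3 = s^2 - 2 x1 mod 17 = 13^2 - 2*12 = 9
y3 = s (x1 - x3) - y1 mod 17 = 13 * (12 - 9) - 7 = 15

2P = (9, 15)


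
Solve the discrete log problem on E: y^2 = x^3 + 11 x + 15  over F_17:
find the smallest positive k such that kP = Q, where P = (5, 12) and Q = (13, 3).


Enumerate multiples of P until we hit Q = (13, 3):
  1P = (5, 12)
  2P = (15, 6)
  3P = (13, 3)
Match found at i = 3.

k = 3


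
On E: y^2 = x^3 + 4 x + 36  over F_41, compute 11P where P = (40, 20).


k = 11 = 1011_2 (binary, LSB first: 1101)
Double-and-add from P = (40, 20):
  bit 0 = 1: acc = O + (40, 20) = (40, 20)
  bit 1 = 1: acc = (40, 20) + (10, 16) = (24, 4)
  bit 2 = 0: acc unchanged = (24, 4)
  bit 3 = 1: acc = (24, 4) + (21, 19) = (21, 22)

11P = (21, 22)


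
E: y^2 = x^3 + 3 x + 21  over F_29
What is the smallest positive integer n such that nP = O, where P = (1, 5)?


Compute successive multiples of P until we hit O:
  1P = (1, 5)
  2P = (3, 17)
  3P = (3, 12)
  4P = (1, 24)
  5P = O

ord(P) = 5


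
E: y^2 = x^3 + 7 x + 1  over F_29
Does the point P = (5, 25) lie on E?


Check whether y^2 = x^3 + 7 x + 1 (mod 29) for (x, y) = (5, 25).
LHS: y^2 = 25^2 mod 29 = 16
RHS: x^3 + 7 x + 1 = 5^3 + 7*5 + 1 mod 29 = 16
LHS = RHS

Yes, on the curve


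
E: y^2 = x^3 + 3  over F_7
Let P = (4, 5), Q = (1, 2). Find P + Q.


P != Q, so use the chord formula.
s = (y2 - y1) / (x2 - x1) = (4) / (4) mod 7 = 1
x3 = s^2 - x1 - x2 mod 7 = 1^2 - 4 - 1 = 3
y3 = s (x1 - x3) - y1 mod 7 = 1 * (4 - 3) - 5 = 3

P + Q = (3, 3)


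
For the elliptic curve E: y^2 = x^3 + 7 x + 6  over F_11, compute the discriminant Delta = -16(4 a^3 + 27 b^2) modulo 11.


4 a^3 + 27 b^2 = 4*7^3 + 27*6^2 = 1372 + 972 = 2344
Delta = -16 * (2344) = -37504
Delta mod 11 = 6

Delta = 6 (mod 11)


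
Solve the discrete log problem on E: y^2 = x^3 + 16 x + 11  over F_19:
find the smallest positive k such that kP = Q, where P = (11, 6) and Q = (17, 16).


Enumerate multiples of P until we hit Q = (17, 16):
  1P = (11, 6)
  2P = (4, 14)
  3P = (15, 4)
  4P = (17, 16)
Match found at i = 4.

k = 4


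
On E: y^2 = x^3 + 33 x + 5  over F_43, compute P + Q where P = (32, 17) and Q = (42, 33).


P != Q, so use the chord formula.
s = (y2 - y1) / (x2 - x1) = (16) / (10) mod 43 = 36
x3 = s^2 - x1 - x2 mod 43 = 36^2 - 32 - 42 = 18
y3 = s (x1 - x3) - y1 mod 43 = 36 * (32 - 18) - 17 = 14

P + Q = (18, 14)


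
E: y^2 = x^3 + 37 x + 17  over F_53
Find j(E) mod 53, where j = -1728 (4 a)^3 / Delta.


Delta = -16(4 a^3 + 27 b^2) mod 53 = 26
-1728 * (4 a)^3 = -1728 * (4*37)^3 mod 53 = 33
j = 33 * 26^(-1) mod 53 = 40

j = 40 (mod 53)


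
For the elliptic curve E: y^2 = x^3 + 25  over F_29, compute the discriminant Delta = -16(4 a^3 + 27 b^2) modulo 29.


4 a^3 + 27 b^2 = 4*0^3 + 27*25^2 = 0 + 16875 = 16875
Delta = -16 * (16875) = -270000
Delta mod 29 = 19

Delta = 19 (mod 29)


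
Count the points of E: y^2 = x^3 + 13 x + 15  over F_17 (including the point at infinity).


For each x in F_17, count y with y^2 = x^3 + 13 x + 15 mod 17:
  x = 0: RHS = 15, y in [7, 10]  -> 2 point(s)
  x = 2: RHS = 15, y in [7, 10]  -> 2 point(s)
  x = 3: RHS = 13, y in [8, 9]  -> 2 point(s)
  x = 5: RHS = 1, y in [1, 16]  -> 2 point(s)
  x = 8: RHS = 2, y in [6, 11]  -> 2 point(s)
  x = 13: RHS = 1, y in [1, 16]  -> 2 point(s)
  x = 14: RHS = 0, y in [0]  -> 1 point(s)
  x = 15: RHS = 15, y in [7, 10]  -> 2 point(s)
  x = 16: RHS = 1, y in [1, 16]  -> 2 point(s)
Affine points: 17. Add the point at infinity: total = 18.

#E(F_17) = 18


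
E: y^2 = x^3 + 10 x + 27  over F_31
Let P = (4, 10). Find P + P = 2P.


Doubling: s = (3 x1^2 + a) / (2 y1)
s = (3*4^2 + 10) / (2*10) mod 31 = 6
x3 = s^2 - 2 x1 mod 31 = 6^2 - 2*4 = 28
y3 = s (x1 - x3) - y1 mod 31 = 6 * (4 - 28) - 10 = 1

2P = (28, 1)


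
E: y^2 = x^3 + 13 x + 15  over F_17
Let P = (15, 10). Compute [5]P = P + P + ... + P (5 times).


k = 5 = 101_2 (binary, LSB first: 101)
Double-and-add from P = (15, 10):
  bit 0 = 1: acc = O + (15, 10) = (15, 10)
  bit 1 = 0: acc unchanged = (15, 10)
  bit 2 = 1: acc = (15, 10) + (16, 1) = (16, 16)

5P = (16, 16)


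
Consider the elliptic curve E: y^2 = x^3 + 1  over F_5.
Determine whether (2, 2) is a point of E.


Check whether y^2 = x^3 + 0 x + 1 (mod 5) for (x, y) = (2, 2).
LHS: y^2 = 2^2 mod 5 = 4
RHS: x^3 + 0 x + 1 = 2^3 + 0*2 + 1 mod 5 = 4
LHS = RHS

Yes, on the curve


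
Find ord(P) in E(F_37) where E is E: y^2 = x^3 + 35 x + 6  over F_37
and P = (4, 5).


Compute successive multiples of P until we hit O:
  1P = (4, 5)
  2P = (25, 2)
  3P = (5, 11)
  4P = (27, 5)
  5P = (6, 32)
  6P = (15, 13)
  7P = (17, 36)
  8P = (23, 18)
  ... (continuing to 20P)
  20P = O

ord(P) = 20


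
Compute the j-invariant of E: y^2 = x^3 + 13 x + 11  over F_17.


Delta = -16(4 a^3 + 27 b^2) mod 17 = 2
-1728 * (4 a)^3 = -1728 * (4*13)^3 mod 17 = 6
j = 6 * 2^(-1) mod 17 = 3

j = 3 (mod 17)


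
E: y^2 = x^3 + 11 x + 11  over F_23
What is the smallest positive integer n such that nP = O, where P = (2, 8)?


Compute successive multiples of P until we hit O:
  1P = (2, 8)
  2P = (19, 15)
  3P = (4, 2)
  4P = (3, 18)
  5P = (3, 5)
  6P = (4, 21)
  7P = (19, 8)
  8P = (2, 15)
  ... (continuing to 9P)
  9P = O

ord(P) = 9


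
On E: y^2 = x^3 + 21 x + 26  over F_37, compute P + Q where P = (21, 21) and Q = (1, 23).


P != Q, so use the chord formula.
s = (y2 - y1) / (x2 - x1) = (2) / (17) mod 37 = 11
x3 = s^2 - x1 - x2 mod 37 = 11^2 - 21 - 1 = 25
y3 = s (x1 - x3) - y1 mod 37 = 11 * (21 - 25) - 21 = 9

P + Q = (25, 9)


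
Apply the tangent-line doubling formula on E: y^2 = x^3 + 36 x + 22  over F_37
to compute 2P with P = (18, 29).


Doubling: s = (3 x1^2 + a) / (2 y1)
s = (3*18^2 + 36) / (2*29) mod 37 = 11
x3 = s^2 - 2 x1 mod 37 = 11^2 - 2*18 = 11
y3 = s (x1 - x3) - y1 mod 37 = 11 * (18 - 11) - 29 = 11

2P = (11, 11)


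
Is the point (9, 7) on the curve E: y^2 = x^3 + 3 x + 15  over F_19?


Check whether y^2 = x^3 + 3 x + 15 (mod 19) for (x, y) = (9, 7).
LHS: y^2 = 7^2 mod 19 = 11
RHS: x^3 + 3 x + 15 = 9^3 + 3*9 + 15 mod 19 = 11
LHS = RHS

Yes, on the curve


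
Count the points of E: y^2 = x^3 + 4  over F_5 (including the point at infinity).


For each x in F_5, count y with y^2 = x^3 + 0 x + 4 mod 5:
  x = 0: RHS = 4, y in [2, 3]  -> 2 point(s)
  x = 1: RHS = 0, y in [0]  -> 1 point(s)
  x = 3: RHS = 1, y in [1, 4]  -> 2 point(s)
Affine points: 5. Add the point at infinity: total = 6.

#E(F_5) = 6


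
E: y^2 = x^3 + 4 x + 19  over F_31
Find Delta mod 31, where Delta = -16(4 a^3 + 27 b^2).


4 a^3 + 27 b^2 = 4*4^3 + 27*19^2 = 256 + 9747 = 10003
Delta = -16 * (10003) = -160048
Delta mod 31 = 5

Delta = 5 (mod 31)


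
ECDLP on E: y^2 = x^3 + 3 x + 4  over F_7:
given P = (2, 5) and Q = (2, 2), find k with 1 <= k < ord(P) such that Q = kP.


Enumerate multiples of P until we hit Q = (2, 2):
  1P = (2, 5)
  2P = (0, 5)
  3P = (5, 2)
  4P = (1, 1)
  5P = (6, 0)
  6P = (1, 6)
  7P = (5, 5)
  8P = (0, 2)
  9P = (2, 2)
Match found at i = 9.

k = 9
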